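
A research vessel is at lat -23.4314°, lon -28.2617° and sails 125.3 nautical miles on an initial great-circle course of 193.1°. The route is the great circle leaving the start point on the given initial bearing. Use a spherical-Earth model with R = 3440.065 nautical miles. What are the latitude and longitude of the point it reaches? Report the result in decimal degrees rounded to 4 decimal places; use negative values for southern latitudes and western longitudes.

Angular distance δ = d/R = 125.3 / 3440.065 = 0.036424 rad.
Start latitude φ₁ = -0.408955 rad; initial bearing θ = 3.370231 rad.
Applying the spherical law of cosines for sides, sin φ₂ = sin φ₁ cos δ + cos φ₁ sin δ cos θ = -0.429930, so φ₂ = -25.4631°.
Δλ = atan2( sin θ sin δ cos φ₁ , cos δ − sin φ₁ sin φ₂ ) = atan2(-0.007573, 0.828375) = -0.009142 rad = -0.5238°.
Hence λ₂ = -28.2617° + -0.5238° = -28.7855°.

latitude -25.4631°, longitude -28.7855°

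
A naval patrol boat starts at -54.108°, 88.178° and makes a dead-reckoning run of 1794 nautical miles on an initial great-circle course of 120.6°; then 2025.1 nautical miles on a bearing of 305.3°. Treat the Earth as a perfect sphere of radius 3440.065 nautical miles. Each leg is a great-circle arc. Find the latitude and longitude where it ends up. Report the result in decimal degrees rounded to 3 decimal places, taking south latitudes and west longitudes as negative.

latitude -32.642°, longitude 110.383°

Apply the spherical direct solution leg by leg, carrying full precision between legs.
Leg 1: from (-54.108°, 88.178°), δ = 1794/3440.065 = 0.521502 rad, θ = 120.6° → φ = -58.332°, λ = 142.943°.
Leg 2: from (-58.332°, 142.943°), δ = 2025.1/3440.065 = 0.588681 rad, θ = 305.3° → φ = -32.642°, λ = 110.383°.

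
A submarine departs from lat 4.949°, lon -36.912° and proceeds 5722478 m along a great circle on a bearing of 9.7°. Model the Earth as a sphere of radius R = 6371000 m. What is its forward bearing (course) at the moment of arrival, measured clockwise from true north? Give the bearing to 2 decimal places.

Angular distance δ = d/R = 5722478 / 6371000 = 0.898207 rad.
Start latitude φ₁ = 0.086376 rad; initial bearing θ = 0.169297 rad.
Applying the spherical law of cosines for sides, sin φ₂ = sin φ₁ cos δ + cos φ₁ sin δ cos θ = 0.821901, so φ₂ = 55.276°.
Then Δλ = atan2(0.131303, 0.552109) = 0.233483 rad, from sin θ sin δ cos φ₁ over cos δ − sin φ₁ sin φ₂.
λ₂ = λ₁ + Δλ = -23.534°.
The forward bearing on arrival equals the back-azimuth from the destination plus 180°.
Back-azimuth from P₂ (55.28°, -23.53°) to P₁ (4.95°, -36.91°), with Δλ' = λ₁ − λ₂ = -13.38°: atan2( sin Δλ' cos φ₁ , cos φ₂ sin φ₁ − sin φ₂ cos φ₁ cos Δλ' ) = 197.14°.
Final bearing = (197.14° + 180°) mod 360° = 17.14°.

final bearing 17.14°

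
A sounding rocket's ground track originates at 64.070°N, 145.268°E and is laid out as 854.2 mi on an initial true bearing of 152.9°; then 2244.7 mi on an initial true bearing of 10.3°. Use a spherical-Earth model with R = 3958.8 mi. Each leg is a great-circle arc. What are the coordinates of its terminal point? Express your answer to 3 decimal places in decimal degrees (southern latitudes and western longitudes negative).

latitude 82.384°, longitude -159.040°

Apply the spherical direct solution leg by leg, carrying full precision between legs.
Leg 1: from (64.070°, 145.268°), δ = 854.2/3958.8 = 0.215772 rad, θ = 152.9° → φ = 52.668°, λ = 154.523°.
Leg 2: from (52.668°, 154.523°), δ = 2244.7/3958.8 = 0.567015 rad, θ = 10.3° → φ = 82.384°, λ = -159.040°.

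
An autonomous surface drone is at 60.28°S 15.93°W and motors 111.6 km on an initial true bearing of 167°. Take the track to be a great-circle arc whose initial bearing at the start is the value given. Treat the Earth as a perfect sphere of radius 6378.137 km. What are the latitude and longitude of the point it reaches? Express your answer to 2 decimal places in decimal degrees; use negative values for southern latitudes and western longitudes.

δ = 111.6/6378.137 = 0.017497 rad (1.0025°).
With φ₁ = -60.28° = -1.052084 rad and θ = 167° = 2.914700 rad:
Destination latitude: φ₂ = arcsin( sin φ₁ cos δ + cos φ₁ sin δ cos θ ) = arcsin(-0.876777) = -61.26°.
For the longitude increment, Δλ = atan2( sin θ sin δ cos φ₁, cos δ − sin φ₁ sin φ₂ ) = atan2(0.001951, 0.238402) = 0.47°.
λ₂ = λ₁ + Δλ = -15.46°.

latitude -61.26°, longitude -15.46°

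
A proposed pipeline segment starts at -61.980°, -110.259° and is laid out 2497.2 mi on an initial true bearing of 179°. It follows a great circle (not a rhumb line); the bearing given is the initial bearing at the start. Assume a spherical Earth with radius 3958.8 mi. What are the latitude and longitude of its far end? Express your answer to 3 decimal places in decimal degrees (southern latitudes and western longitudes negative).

Central angle δ = d/R = 0.630797 rad.
Converting: φ₁ = -1.081755 rad, θ = 3.124139 rad.
sin φ₂ = sin φ₁ cos δ + cos φ₁ sin δ cos θ = (-0.882784)(0.807558) + (0.469780)(0.589789)(-0.999848) = -0.989927
φ₂ = asin(-0.989927) = -1.428742 rad = -81.861°.
For the longitude increment, Δλ = atan2( sin θ sin δ cos φ₁, cos δ − sin φ₁ sin φ₂ ) = atan2(0.004836, -0.066334) = 175.831°.
Hence λ₂ = -110.259° + 175.831° = 65.572°.

latitude -81.861°, longitude 65.572°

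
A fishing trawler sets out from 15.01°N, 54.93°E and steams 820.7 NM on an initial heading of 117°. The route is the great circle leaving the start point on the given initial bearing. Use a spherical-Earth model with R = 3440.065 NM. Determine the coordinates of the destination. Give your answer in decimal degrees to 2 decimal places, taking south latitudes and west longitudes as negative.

δ = 820.7/3440.065 = 0.238571 rad (13.6691°).
With φ₁ = 15.01° = 0.261974 rad and θ = 117° = 2.042035 rad:
Destination latitude: φ₂ = arcsin( sin φ₁ cos δ + cos φ₁ sin δ cos θ ) = arcsin(0.148028) = 8.51°.
Δλ = atan2( sin θ sin δ cos φ₁ , cos δ − sin φ₁ sin φ₂ ) = atan2(0.203374, 0.933339) = 0.214545 rad = 12.29°.
λ₂ = 54.93° + 12.29° = 67.22°.

latitude 8.51°, longitude 67.22°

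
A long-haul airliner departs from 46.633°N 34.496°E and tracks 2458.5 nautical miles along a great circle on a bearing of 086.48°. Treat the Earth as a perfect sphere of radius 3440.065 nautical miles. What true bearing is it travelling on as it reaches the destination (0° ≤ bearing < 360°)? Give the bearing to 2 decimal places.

The arc subtends δ = 2458.5/3440.065 = 0.714667 rad at the centre.
Start latitude φ₁ = 0.813899 rad; initial bearing θ = 1.509361 rad.
Applying the spherical law of cosines for sides, sin φ₂ = sin φ₁ cos δ + cos φ₁ sin δ cos θ = 0.576719, so φ₂ = 35.220°.
Then Δλ = atan2(0.449170, 0.336054) = 0.928470 rad, from sin θ sin δ cos φ₁ over cos δ − sin φ₁ sin φ₂.
Hence λ₂ = 34.496° + 53.197° = 87.693°.
The forward bearing on arrival equals the back-azimuth from the destination plus 180°.
Back-azimuth from P₂ (35.22°, 87.69°) to P₁ (46.63°, 34.50°), with Δλ' = λ₁ − λ₂ = -53.20°: atan2( sin Δλ' cos φ₁ , cos φ₂ sin φ₁ − sin φ₂ cos φ₁ cos Δλ' ) = 302.97°.
Final bearing = (302.97° + 180°) mod 360° = 122.97°.

final bearing 122.97°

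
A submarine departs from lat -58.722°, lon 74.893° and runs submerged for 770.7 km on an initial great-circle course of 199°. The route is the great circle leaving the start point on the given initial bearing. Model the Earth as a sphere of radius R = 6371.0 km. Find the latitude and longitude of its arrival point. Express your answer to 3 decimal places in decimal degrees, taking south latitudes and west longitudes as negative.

latitude -65.183°, longitude 69.522°

The arc subtends δ = 770.7/6371 = 0.120970 rad at the centre.
With φ₁ = -58.722° = -1.024892 rad and θ = 199° = 3.473205 rad:
sin φ₂ = sin φ₁ cos δ + cos φ₁ sin δ cos θ = (-0.854658)(0.992692) + (0.519191)(0.120675)(-0.945519) = -0.907652
φ₂ = asin(-0.907652) = -1.137657 rad = -65.183°.
Δλ = atan2( sin θ sin δ cos φ₁ , cos δ − sin φ₁ sin φ₂ ) = atan2(-0.020398, 0.216959) = -0.093742 rad = -5.371°.
λ₂ = λ₁ + Δλ = 69.522°.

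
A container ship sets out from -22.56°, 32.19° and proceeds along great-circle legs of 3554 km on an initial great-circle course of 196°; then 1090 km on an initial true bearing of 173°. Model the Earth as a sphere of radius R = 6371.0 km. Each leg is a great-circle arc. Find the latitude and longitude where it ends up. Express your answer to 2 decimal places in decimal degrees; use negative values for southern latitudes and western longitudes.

Apply the spherical direct solution leg by leg, carrying full precision between legs.
Leg 1: from (-22.56°, 32.19°), δ = 3554/6371 = 0.557840 rad, θ = 196° → φ = -52.69°, λ = 18.26°.
Leg 2: from (-52.69°, 18.26°), δ = 1090/6371 = 0.171088 rad, θ = 173° → φ = -62.40°, λ = 20.83°.

latitude -62.40°, longitude 20.83°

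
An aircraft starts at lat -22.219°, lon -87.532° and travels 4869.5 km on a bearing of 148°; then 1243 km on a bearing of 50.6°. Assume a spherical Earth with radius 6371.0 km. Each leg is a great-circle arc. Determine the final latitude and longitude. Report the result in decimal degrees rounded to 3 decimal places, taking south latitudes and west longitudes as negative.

Apply the spherical direct solution leg by leg, carrying full precision between legs.
Leg 1: from (-22.219°, -87.532°), δ = 4869.5/6371 = 0.764323 rad, θ = 148° → φ = -54.714°, λ = -48.123°.
Leg 2: from (-54.714°, -48.123°), δ = 1243/6371 = 0.195103 rad, θ = 50.6° → φ = -46.862°, λ = -35.467°.

latitude -46.862°, longitude -35.467°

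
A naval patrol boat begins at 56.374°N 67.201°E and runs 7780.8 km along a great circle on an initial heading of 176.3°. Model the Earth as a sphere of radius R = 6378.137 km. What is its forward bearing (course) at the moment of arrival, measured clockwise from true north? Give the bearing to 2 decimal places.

Central angle δ = d/R = 1.219917 rad.
With φ₁ = 56.374° = 0.983912 rad and θ = 176.3° = 3.077015 rad:
sin φ₂ = sin φ₁ cos δ + cos φ₁ sin δ cos θ = (0.832670)(0.343723) + (0.553769)(0.939071)(-0.997916) = -0.232737
φ₂ = asin(-0.232737) = -0.234891 rad = -13.458°.
Then Δλ = atan2(0.033559, 0.537516) = 0.062352 rad, from sin θ sin δ cos φ₁ over cos δ − sin φ₁ sin φ₂.
λ₂ = λ₁ + Δλ = 70.774°.
The forward bearing on arrival equals the back-azimuth from the destination plus 180°.
Back-azimuth from P₂ (-13.46°, 70.77°) to P₁ (56.37°, 67.20°), with Δλ' = λ₁ − λ₂ = -3.57°: atan2( sin Δλ' cos φ₁ , cos φ₂ sin φ₁ − sin φ₂ cos φ₁ cos Δλ' ) = 357.89°.
Final bearing = (357.89° + 180°) mod 360° = 177.89°.

final bearing 177.89°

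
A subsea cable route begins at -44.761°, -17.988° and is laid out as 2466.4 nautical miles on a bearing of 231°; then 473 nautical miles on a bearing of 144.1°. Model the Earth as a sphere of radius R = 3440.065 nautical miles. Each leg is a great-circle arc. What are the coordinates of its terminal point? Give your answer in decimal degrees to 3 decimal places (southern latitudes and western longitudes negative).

latitude -61.579°, longitude -72.722°

Apply the spherical direct solution leg by leg, carrying full precision between legs.
Leg 1: from (-44.761°, -17.988°), δ = 2466.4/3440.065 = 0.716963 rad, θ = 231° → φ = -55.529°, λ = -82.444°.
Leg 2: from (-55.529°, -82.444°), δ = 473/3440.065 = 0.137497 rad, θ = 144.1° → φ = -61.579°, λ = -72.722°.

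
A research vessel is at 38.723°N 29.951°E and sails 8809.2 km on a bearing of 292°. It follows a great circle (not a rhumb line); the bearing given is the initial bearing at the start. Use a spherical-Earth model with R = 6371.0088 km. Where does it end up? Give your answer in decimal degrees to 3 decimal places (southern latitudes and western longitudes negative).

latitude 23.833°, longitude -65.338°

Central angle δ = d/R = 1.382701 rad.
Converting: φ₁ = 0.675844 rad, θ = 5.096361 rad.
Applying the spherical law of cosines for sides, sin φ₂ = sin φ₁ cos δ + cos φ₁ sin δ cos θ = 0.404077, so φ₂ = 23.833°.
For the longitude increment, Δλ = atan2( sin θ sin δ cos φ₁, cos δ − sin φ₁ sin φ₂ ) = atan2(-0.710611, -0.065785) = -95.289°.
λ₂ = λ₁ + Δλ = -65.338°.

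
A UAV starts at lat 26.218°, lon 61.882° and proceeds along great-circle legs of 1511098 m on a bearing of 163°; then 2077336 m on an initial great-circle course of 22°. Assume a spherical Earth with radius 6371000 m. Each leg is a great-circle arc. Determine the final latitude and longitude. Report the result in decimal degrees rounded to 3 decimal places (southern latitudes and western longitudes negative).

latitude 30.332°, longitude 73.919°

Apply the spherical direct solution leg by leg, carrying full precision between legs.
Leg 1: from (26.218°, 61.882°), δ = 1511098/6371000 = 0.237184 rad, θ = 163° → φ = 13.170°, λ = 65.928°.
Leg 2: from (13.170°, 65.928°), δ = 2077336/6371000 = 0.326061 rad, θ = 22° → φ = 30.332°, λ = 73.919°.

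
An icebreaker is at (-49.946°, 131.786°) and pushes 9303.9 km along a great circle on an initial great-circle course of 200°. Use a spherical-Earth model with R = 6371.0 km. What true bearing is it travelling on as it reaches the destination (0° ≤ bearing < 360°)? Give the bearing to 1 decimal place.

final bearing 342.4°

δ = 9303.9/6371 = 1.460352 rad (83.6720°).
Converting: φ₁ = -0.871722 rad, θ = 3.490659 rad.
Applying the spherical law of cosines for sides, sin φ₂ = sin φ₁ cos δ + cos φ₁ sin δ cos θ = -0.685383, so φ₂ = -43.266°.
Δλ = atan2( sin θ sin δ cos φ₁ , cos δ − sin φ₁ sin φ₂ ) = atan2(-0.218752, -0.414398) = -2.655892 rad = -152.171°.
Hence λ₂ = 131.786° + -152.171° = -20.385°.
The forward bearing on arrival equals the back-azimuth from the destination plus 180°.
Back-azimuth from P₂ (-43.3°, -20.4°) to P₁ (-49.9°, 131.8°), with Δλ' = λ₁ − λ₂ = 152.2°: atan2( sin Δλ' cos φ₁ , cos φ₂ sin φ₁ − sin φ₂ cos φ₁ cos Δλ' ) = 162.4°.
Final bearing = (162.4° + 180°) mod 360° = 342.4°.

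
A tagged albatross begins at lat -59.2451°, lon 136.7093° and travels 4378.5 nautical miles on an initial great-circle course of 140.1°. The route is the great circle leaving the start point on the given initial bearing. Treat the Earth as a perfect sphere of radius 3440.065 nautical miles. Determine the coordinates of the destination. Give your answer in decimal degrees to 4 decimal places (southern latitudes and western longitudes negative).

The arc subtends δ = 4378.5/3440.065 = 1.272796 rad at the centre.
With φ₁ = -59.2451° = -1.034022 rad and θ = 140.1° = 2.445206 rad:
Applying the spherical law of cosines for sides, sin φ₂ = sin φ₁ cos δ + cos φ₁ sin δ cos θ = -0.627329, so φ₂ = -38.8533°.
Δλ = atan2( sin θ sin δ cos φ₁ , cos δ − sin φ₁ sin φ₂ ) = atan2(0.313559, -0.245494) = 2.235040 rad = 128.0584°.
λ₂ = 136.7093° + 128.0584° = 264.7677°, normalized to (−180°, 180°] → -95.2323°.

latitude -38.8533°, longitude -95.2323°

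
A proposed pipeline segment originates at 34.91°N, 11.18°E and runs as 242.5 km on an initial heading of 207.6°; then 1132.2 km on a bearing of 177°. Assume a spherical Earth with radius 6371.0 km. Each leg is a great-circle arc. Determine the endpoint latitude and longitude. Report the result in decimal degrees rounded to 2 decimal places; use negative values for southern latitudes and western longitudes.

Apply the spherical direct solution leg by leg, carrying full precision between legs.
Leg 1: from (34.91°, 11.18°), δ = 242.5/6371 = 0.038063 rad, θ = 207.6° → φ = 32.97°, λ = 9.98°.
Leg 2: from (32.97°, 9.98°), δ = 1132.2/6371 = 0.177712 rad, θ = 177° → φ = 22.80°, λ = 10.55°.

latitude 22.80°, longitude 10.55°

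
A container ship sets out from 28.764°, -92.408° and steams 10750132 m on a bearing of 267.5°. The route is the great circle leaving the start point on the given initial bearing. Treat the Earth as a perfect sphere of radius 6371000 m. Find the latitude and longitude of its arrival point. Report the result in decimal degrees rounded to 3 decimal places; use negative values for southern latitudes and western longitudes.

latitude -5.390°, longitude 172.920°

The arc subtends δ = 10750132/6371000 = 1.687354 rad at the centre.
Converting: φ₁ = 0.502027 rad, θ = 4.668756 rad.
Applying the spherical law of cosines for sides, sin φ₂ = sin φ₁ cos δ + cos φ₁ sin δ cos θ = -0.093939, so φ₂ = -5.390°.
For the longitude increment, Δλ = atan2( sin θ sin δ cos φ₁, cos δ − sin φ₁ sin φ₂ ) = atan2(-0.869833, -0.071090) = -94.672°.
λ₂ = -92.408° + -94.672° = -187.080°, normalized to (−180°, 180°] → 172.920°.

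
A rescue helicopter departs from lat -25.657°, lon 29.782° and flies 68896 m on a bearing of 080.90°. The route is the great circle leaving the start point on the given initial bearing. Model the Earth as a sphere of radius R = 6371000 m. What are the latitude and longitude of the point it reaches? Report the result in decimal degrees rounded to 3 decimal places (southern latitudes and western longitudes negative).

latitude -25.557°, longitude 30.460°

δ = 68896/6371000 = 0.010814 rad (0.6196°).
With φ₁ = -25.657° = -0.447799 rad and θ = 80.9° = 1.411971 rad:
Destination latitude: φ₂ = arcsin( sin φ₁ cos δ + cos φ₁ sin δ cos θ ) = arcsin(-0.431416) = -25.557°.
Δλ = atan2( sin θ sin δ cos φ₁ , cos δ − sin φ₁ sin φ₂ ) = atan2(0.009625, 0.813146) = 0.011836 rad = 0.678°.
Hence λ₂ = 29.782° + 0.678° = 30.460°.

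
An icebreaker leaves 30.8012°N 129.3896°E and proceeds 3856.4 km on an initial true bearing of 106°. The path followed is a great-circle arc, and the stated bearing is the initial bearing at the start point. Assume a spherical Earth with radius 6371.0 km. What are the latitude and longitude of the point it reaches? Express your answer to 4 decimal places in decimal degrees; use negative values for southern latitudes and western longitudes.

latitude 16.6404°, longitude 164.2011°

Angular distance δ = d/R = 3856.4 / 6371 = 0.605305 rad.
Converting: φ₁ = 0.537582 rad, θ = 1.850049 rad.
sin φ₂ = sin φ₁ cos δ + cos φ₁ sin δ cos θ = (0.512061)(0.822328) + (0.858949)(0.569013)(-0.275637) = 0.286364
φ₂ = asin(0.286364) = 0.290429 rad = 16.6404°.
Δλ = atan2( sin θ sin δ cos φ₁ , cos δ − sin φ₁ sin φ₂ ) = atan2(0.469820, 0.675693) = 0.607575 rad = 34.8115°.
λ₂ = 129.3896° + 34.8115° = 164.2011°.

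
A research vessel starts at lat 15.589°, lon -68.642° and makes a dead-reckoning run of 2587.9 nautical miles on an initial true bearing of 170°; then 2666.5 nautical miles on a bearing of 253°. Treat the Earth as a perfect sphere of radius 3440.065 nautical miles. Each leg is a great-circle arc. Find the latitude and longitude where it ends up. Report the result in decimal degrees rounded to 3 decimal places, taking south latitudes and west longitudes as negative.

Apply the spherical direct solution leg by leg, carrying full precision between legs.
Leg 1: from (15.589°, -68.642°), δ = 2587.9/3440.065 = 0.752282 rad, θ = 170° → φ = -26.870°, λ = -60.998°.
Leg 2: from (-26.870°, -60.998°), δ = 2666.5/3440.065 = 0.775131 rad, θ = 253° → φ = -30.355°, λ = -111.853°.

latitude -30.355°, longitude -111.853°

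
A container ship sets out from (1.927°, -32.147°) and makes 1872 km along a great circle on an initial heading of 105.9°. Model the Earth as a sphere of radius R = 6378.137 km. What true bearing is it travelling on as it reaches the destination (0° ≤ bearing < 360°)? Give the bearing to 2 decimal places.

Central angle δ = d/R = 0.293503 rad.
Start latitude φ₁ = 0.033632 rad; initial bearing θ = 1.848304 rad.
sin φ₂ = sin φ₁ cos δ + cos φ₁ sin δ cos θ = (0.033626)(0.957236) + (0.999434)(0.289307)(-0.273959) = -0.047025
φ₂ = asin(-0.047025) = -0.047043 rad = -2.695°.
For the longitude increment, Δλ = atan2( sin θ sin δ cos φ₁, cos δ − sin φ₁ sin φ₂ ) = atan2(0.278081, 0.958818) = 16.173°.
Hence λ₂ = -32.147° + 16.173° = -15.974°.
The forward bearing on arrival equals the back-azimuth from the destination plus 180°.
Back-azimuth from P₂ (-2.70°, -15.97°) to P₁ (1.93°, -32.15°), with Δλ' = λ₁ − λ₂ = -16.17°: atan2( sin Δλ' cos φ₁ , cos φ₂ sin φ₁ − sin φ₂ cos φ₁ cos Δλ' ) = 285.79°.
Final bearing = (285.79° + 180°) mod 360° = 105.79°.

final bearing 105.79°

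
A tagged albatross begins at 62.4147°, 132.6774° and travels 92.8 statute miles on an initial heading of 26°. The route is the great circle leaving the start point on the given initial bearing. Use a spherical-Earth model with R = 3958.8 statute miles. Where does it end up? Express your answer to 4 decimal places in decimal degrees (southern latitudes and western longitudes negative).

Angular distance δ = d/R = 92.8 / 3958.8 = 0.023441 rad.
Converting: φ₁ = 1.089342 rad, θ = 0.453786 rad.
Destination latitude: φ₂ = arcsin( sin φ₁ cos δ + cos φ₁ sin δ cos θ ) = arcsin(0.895834) = 63.6158°.
For the longitude increment, Δλ = atan2( sin θ sin δ cos φ₁, cos δ − sin φ₁ sin φ₂ ) = atan2(0.004758, 0.205727) = 1.3249°.
λ₂ = 132.6774° + 1.3249° = 134.0023°.

latitude 63.6158°, longitude 134.0023°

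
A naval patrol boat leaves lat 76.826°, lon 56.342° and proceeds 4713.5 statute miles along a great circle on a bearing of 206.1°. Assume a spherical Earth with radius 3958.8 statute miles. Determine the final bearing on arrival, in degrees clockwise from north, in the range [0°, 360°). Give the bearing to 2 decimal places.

final bearing 185.84°

Angular distance δ = d/R = 4713.5 / 3958.8 = 1.190639 rad.
Start latitude φ₁ = 1.340867 rad; initial bearing θ = 3.597124 rad.
sin φ₂ = sin φ₁ cos δ + cos φ₁ sin δ cos θ = (0.973682)(0.371067) + (0.227909)(0.928606)(-0.898028) = 0.171245
φ₂ = asin(0.171245) = 0.172093 rad = 9.860°.
For the longitude increment, Δλ = atan2( sin θ sin δ cos φ₁, cos δ − sin φ₁ sin φ₂ ) = atan2(-0.093108, 0.204329) = -24.498°.
λ₂ = 56.342° + -24.498° = 31.844°.
The forward bearing on arrival equals the back-azimuth from the destination plus 180°.
Back-azimuth from P₂ (9.86°, 31.84°) to P₁ (76.83°, 56.34°), with Δλ' = λ₁ − λ₂ = 24.50°: atan2( sin Δλ' cos φ₁ , cos φ₂ sin φ₁ − sin φ₂ cos φ₁ cos Δλ' ) = 5.84°.
Final bearing = (5.84° + 180°) mod 360° = 185.84°.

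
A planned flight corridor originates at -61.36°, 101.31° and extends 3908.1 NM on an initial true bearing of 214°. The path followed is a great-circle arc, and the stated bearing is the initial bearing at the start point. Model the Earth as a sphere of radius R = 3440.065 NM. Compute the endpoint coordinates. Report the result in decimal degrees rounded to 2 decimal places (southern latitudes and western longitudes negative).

The arc subtends δ = 3908.1/3440.065 = 1.136054 rad at the centre.
Converting: φ₁ = -1.070934 rad, θ = 3.735005 rad.
Destination latitude: φ₂ = arcsin( sin φ₁ cos δ + cos φ₁ sin δ cos θ ) = arcsin(-0.730044) = -46.89°.
Then Δλ = atan2(-0.243092, -0.219545) = -2.305341 rad, from sin θ sin δ cos φ₁ over cos δ − sin φ₁ sin φ₂.
λ₂ = λ₁ + Δλ = -30.78°.

latitude -46.89°, longitude -30.78°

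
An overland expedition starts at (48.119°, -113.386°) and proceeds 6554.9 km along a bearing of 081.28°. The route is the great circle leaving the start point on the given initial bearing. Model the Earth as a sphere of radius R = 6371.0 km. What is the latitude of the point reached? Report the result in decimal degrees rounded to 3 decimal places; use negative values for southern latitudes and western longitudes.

latitude 28.082°

The arc subtends δ = 6554.9/6371 = 1.028865 rad at the centre.
Start latitude φ₁ = 0.839835 rad; initial bearing θ = 1.418604 rad.
Destination latitude: φ₂ = arcsin( sin φ₁ cos δ + cos φ₁ sin δ cos θ ) = arcsin(0.470732) = 28.082°.
For the longitude increment, Δλ = atan2( sin θ sin δ cos φ₁, cos δ − sin φ₁ sin φ₂ ) = atan2(0.565319, 0.165316) = 73.700°.
λ₂ = -113.386° + 73.700° = -39.686°.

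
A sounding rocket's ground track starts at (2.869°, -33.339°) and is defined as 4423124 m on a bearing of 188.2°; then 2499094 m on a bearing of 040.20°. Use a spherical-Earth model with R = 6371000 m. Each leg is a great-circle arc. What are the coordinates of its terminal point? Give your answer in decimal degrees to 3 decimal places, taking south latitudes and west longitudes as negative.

Apply the spherical direct solution leg by leg, carrying full precision between legs.
Leg 1: from (2.869°, -33.339°), δ = 4423124/6371000 = 0.694259 rad, θ = 188.2° → φ = -36.442°, λ = -39.853°.
Leg 2: from (-36.442°, -39.853°), δ = 2499094/6371000 = 0.392261 rad, θ = 40.2° → φ = -18.301°, λ = -24.789°.

latitude -18.301°, longitude -24.789°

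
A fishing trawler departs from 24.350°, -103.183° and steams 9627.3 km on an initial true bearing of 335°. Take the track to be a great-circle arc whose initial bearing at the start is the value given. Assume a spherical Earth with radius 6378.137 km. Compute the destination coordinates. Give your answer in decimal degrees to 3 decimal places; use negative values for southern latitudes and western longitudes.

latitude 58.149°, longitude 129.884°

The arc subtends δ = 9627.3/6378.137 = 1.509422 rad at the centre.
Start latitude φ₁ = 0.424988 rad; initial bearing θ = 5.846853 rad.
Destination latitude: φ₂ = arcsin( sin φ₁ cos δ + cos φ₁ sin δ cos θ ) = arcsin(0.849421) = 58.149°.
For the longitude increment, Δλ = atan2( sin θ sin δ cos φ₁, cos δ − sin φ₁ sin φ₂ ) = atan2(-0.384299, -0.288888) = -126.933°.
λ₂ = -103.183° + -126.933° = -230.116°, normalized to (−180°, 180°] → 129.884°.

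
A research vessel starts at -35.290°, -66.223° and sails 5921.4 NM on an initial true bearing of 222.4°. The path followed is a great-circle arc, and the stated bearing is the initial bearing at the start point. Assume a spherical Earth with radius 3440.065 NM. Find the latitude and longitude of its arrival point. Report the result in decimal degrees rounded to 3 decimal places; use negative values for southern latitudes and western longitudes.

The arc subtends δ = 5921.4/3440.065 = 1.721305 rad at the centre.
Converting: φ₁ = -0.615927 rad, θ = 3.881612 rad.
Destination latitude: φ₂ = arcsin( sin φ₁ cos δ + cos φ₁ sin δ cos θ ) = arcsin(-0.509318) = -30.618°.
For the longitude increment, Δλ = atan2( sin θ sin δ cos φ₁, cos δ − sin φ₁ sin φ₂ ) = atan2(-0.544169, -0.444182) = -129.223°.
λ₂ = -66.223° + -129.223° = -195.446°, normalized to (−180°, 180°] → 164.554°.

latitude -30.618°, longitude 164.554°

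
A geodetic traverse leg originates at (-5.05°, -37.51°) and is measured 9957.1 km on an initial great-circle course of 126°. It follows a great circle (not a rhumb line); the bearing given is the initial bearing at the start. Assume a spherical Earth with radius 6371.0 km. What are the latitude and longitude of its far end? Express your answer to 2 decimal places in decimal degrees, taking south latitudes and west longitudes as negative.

Angular distance δ = d/R = 9957.1 / 6371 = 1.562879 rad.
With φ₁ = -5.05° = -0.088139 rad and θ = 126° = 2.199115 rad:
Applying the spherical law of cosines for sides, sin φ₂ = sin φ₁ cos δ + cos φ₁ sin δ cos θ = -0.586182, so φ₂ = -35.89°.
Δλ = atan2( sin θ sin δ cos φ₁ , cos δ − sin φ₁ sin φ₂ ) = atan2(0.805851, -0.043681) = 1.624948 rad = 93.10°.
λ₂ = -37.51° + 93.10° = 55.59°.

latitude -35.89°, longitude 55.59°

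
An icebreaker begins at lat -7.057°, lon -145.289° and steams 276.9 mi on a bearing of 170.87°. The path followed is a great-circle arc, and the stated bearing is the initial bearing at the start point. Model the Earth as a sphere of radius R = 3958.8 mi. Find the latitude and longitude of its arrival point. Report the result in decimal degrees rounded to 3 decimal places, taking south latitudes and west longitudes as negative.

latitude -11.013°, longitude -144.642°

δ = 276.9/3958.8 = 0.069945 rad (4.0076°).
With φ₁ = -7.057° = -0.123168 rad and θ = 170.87° = 2.982244 rad:
sin φ₂ = sin φ₁ cos δ + cos φ₁ sin δ cos θ = (-0.122857)(0.997555) + (0.992424)(0.069888)(-0.987331) = -0.191037
φ₂ = asin(-0.191037) = -0.192218 rad = -11.013°.
Then Δλ = atan2(0.011006, 0.974085) = 0.011298 rad, from sin θ sin δ cos φ₁ over cos δ − sin φ₁ sin φ₂.
Hence λ₂ = -145.289° + 0.647° = -144.642°.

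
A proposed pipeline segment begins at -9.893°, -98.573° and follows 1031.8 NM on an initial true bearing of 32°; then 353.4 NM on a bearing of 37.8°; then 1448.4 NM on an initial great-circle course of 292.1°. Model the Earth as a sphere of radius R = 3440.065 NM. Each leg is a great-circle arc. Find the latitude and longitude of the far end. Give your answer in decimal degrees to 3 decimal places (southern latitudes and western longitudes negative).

latitude 17.487°, longitude -109.274°

Apply the spherical direct solution leg by leg, carrying full precision between legs.
Leg 1: from (-9.893°, -98.573°), δ = 1031.8/3440.065 = 0.299936 rad, θ = 32° → φ = 4.744°, λ = -89.534°.
Leg 2: from (4.744°, -89.534°), δ = 353.4/3440.065 = 0.102731 rad, θ = 37.8° → φ = 9.382°, λ = -85.881°.
Leg 3: from (9.382°, -85.881°), δ = 1448.4/3440.065 = 0.421039 rad, θ = 292.1° → φ = 17.487°, λ = -109.274°.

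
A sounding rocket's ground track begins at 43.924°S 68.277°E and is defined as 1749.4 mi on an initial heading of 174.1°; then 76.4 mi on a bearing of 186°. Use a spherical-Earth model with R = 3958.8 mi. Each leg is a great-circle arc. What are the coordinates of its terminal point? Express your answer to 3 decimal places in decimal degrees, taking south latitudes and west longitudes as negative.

latitude -70.080°, longitude 74.978°

Apply the spherical direct solution leg by leg, carrying full precision between legs.
Leg 1: from (-43.924°, 68.277°), δ = 1749.4/3958.8 = 0.441902 rad, θ = 174.1° → φ = -68.981°, λ = 75.317°.
Leg 2: from (-68.981°, 75.317°), δ = 76.4/3958.8 = 0.019299 rad, θ = 186° → φ = -70.080°, λ = 74.978°.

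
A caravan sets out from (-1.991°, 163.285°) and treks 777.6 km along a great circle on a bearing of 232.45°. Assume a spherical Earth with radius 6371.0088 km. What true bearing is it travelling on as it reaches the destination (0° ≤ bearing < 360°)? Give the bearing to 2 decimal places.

δ = 777.6/6371.0088 = 0.122053 rad (6.9931°).
Start latitude φ₁ = -0.034750 rad; initial bearing θ = 4.057018 rad.
Applying the spherical law of cosines for sides, sin φ₂ = sin φ₁ cos δ + cos φ₁ sin δ cos θ = -0.108640, so φ₂ = -6.237°.
Δλ = atan2( sin θ sin δ cos φ₁ , cos δ − sin φ₁ sin φ₂ ) = atan2(-0.096468, 0.988786) = -0.097254 rad = -5.572°.
λ₂ = 163.285° + -5.572° = 157.713°.
The forward bearing on arrival equals the back-azimuth from the destination plus 180°.
Back-azimuth from P₂ (-6.24°, 157.71°) to P₁ (-1.99°, 163.28°), with Δλ' = λ₁ − λ₂ = 5.57°: atan2( sin Δλ' cos φ₁ , cos φ₂ sin φ₁ − sin φ₂ cos φ₁ cos Δλ' ) = 52.85°.
Final bearing = (52.85° + 180°) mod 360° = 232.85°.

final bearing 232.85°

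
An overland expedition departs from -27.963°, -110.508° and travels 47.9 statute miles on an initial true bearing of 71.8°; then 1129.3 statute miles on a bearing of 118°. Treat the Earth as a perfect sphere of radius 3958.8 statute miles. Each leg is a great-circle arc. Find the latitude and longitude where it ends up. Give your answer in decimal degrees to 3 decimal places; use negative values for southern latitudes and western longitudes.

Apply the spherical direct solution leg by leg, carrying full precision between legs.
Leg 1: from (-27.963°, -110.508°), δ = 47.9/3958.8 = 0.012100 rad, θ = 71.8° → φ = -27.744°, λ = -109.764°.
Leg 2: from (-27.744°, -109.764°), δ = 1129.3/3958.8 = 0.285263 rad, θ = 118° → φ = -34.308°, λ = -92.258°.

latitude -34.308°, longitude -92.258°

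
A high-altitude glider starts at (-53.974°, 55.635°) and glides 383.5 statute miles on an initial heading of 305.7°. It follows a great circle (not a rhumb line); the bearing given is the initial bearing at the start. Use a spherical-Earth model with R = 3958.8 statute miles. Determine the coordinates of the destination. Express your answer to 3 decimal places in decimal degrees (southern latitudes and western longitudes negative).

latitude -50.512°, longitude 48.540°

δ = 383.5/3958.8 = 0.096873 rad (5.5504°).
Start latitude φ₁ = -0.942024 rad; initial bearing θ = 5.335472 rad.
sin φ₂ = sin φ₁ cos δ + cos φ₁ sin δ cos θ = (-0.808750)(0.995311) + (0.588152)(0.096721)(0.583541) = -0.771763
φ₂ = asin(-0.771763) = -0.881608 rad = -50.512°.
Δλ = atan2( sin θ sin δ cos φ₁ , cos δ − sin φ₁ sin φ₂ ) = atan2(-0.046197, 0.371148) = -0.123833 rad = -7.095°.
Hence λ₂ = 55.635° + -7.095° = 48.540°.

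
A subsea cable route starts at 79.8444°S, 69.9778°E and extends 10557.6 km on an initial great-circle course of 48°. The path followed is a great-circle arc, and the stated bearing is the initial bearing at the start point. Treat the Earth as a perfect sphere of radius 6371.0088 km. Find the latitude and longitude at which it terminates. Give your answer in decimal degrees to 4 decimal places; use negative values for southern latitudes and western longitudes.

latitude 11.6785°, longitude 119.0930°

The arc subtends δ = 10557.6/6371.0088 = 1.657132 rad at the centre.
With φ₁ = -79.8444° = -1.393548 rad and θ = 48° = 0.837758 rad:
sin φ₂ = sin φ₁ cos δ + cos φ₁ sin δ cos θ = (-0.984333)(-0.086228) + (0.176322)(0.996275)(0.669131) = 0.202420
φ₂ = asin(0.202420) = 0.203829 rad = 11.6785°.
Then Δλ = atan2(0.130545, 0.113021) = 0.857223 rad, from sin θ sin δ cos φ₁ over cos δ − sin φ₁ sin φ₂.
λ₂ = λ₁ + Δλ = 119.0930°.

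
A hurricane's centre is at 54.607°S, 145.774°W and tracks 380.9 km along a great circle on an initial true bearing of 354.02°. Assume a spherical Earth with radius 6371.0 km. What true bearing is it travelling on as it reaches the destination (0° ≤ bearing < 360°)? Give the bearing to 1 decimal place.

The arc subtends δ = 380.9/6371 = 0.059787 rad at the centre.
With φ₁ = -54.607° = -0.953072 rad and θ = 354.02° = 6.178815 rad:
Destination latitude: φ₂ = arcsin( sin φ₁ cos δ + cos φ₁ sin δ cos θ ) = arcsin(-0.779324) = -51.199°.
Δλ = atan2( sin θ sin δ cos φ₁ , cos δ − sin φ₁ sin φ₂ ) = atan2(-0.003605, 0.362910) = -0.009934 rad = -0.569°.
Hence λ₂ = -145.774° + -0.569° = -146.343°.
The forward bearing on arrival equals the back-azimuth from the destination plus 180°.
Back-azimuth from P₂ (-51.2°, -146.3°) to P₁ (-54.6°, -145.8°), with Δλ' = λ₁ − λ₂ = 0.6°: atan2( sin Δλ' cos φ₁ , cos φ₂ sin φ₁ − sin φ₂ cos φ₁ cos Δλ' ) = 174.5°.
Final bearing = (174.5° + 180°) mod 360° = 354.5°.

final bearing 354.5°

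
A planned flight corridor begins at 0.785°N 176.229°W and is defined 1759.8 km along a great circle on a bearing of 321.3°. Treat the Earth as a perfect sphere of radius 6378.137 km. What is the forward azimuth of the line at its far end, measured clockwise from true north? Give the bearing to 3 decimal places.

final bearing 320.077°

Angular distance δ = d/R = 1759.8 / 6378.137 = 0.275911 rad.
With φ₁ = 0.785° = 0.013701 rad and θ = 321.3° = 5.607743 rad:
sin φ₂ = sin φ₁ cos δ + cos φ₁ sin δ cos θ = (0.013700)(0.962177) + (0.999906)(0.272424)(0.780430) = 0.225770
φ₂ = asin(0.225770) = 0.227734 rad = 13.048°.
For the longitude increment, Δλ = atan2( sin θ sin δ cos φ₁, cos δ − sin φ₁ sin φ₂ ) = atan2(-0.170315, 0.959084) = -10.070°.
λ₂ = -176.229° + -10.070° = -186.299°, normalized to (−180°, 180°] → 173.701°.
The forward bearing on arrival equals the back-azimuth from the destination plus 180°.
Back-azimuth from P₂ (13.048°, 173.701°) to P₁ (0.785°, -176.229°), with Δλ' = λ₁ − λ₂ = -349.930°: atan2( sin Δλ' cos φ₁ , cos φ₂ sin φ₁ − sin φ₂ cos φ₁ cos Δλ' ) = 140.077°.
Final bearing = (140.077° + 180°) mod 360° = 320.077°.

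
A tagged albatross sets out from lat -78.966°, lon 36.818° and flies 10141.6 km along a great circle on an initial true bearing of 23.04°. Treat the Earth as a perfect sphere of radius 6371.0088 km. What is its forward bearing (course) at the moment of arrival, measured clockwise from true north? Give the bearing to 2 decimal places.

final bearing 4.38°

δ = 10141.6/6371.0088 = 1.591836 rad (91.2055°).
Converting: φ₁ = -1.378217 rad, θ = 0.402124 rad.
Destination latitude: φ₂ = arcsin( sin φ₁ cos δ + cos φ₁ sin δ cos θ ) = arcsin(0.196735) = 11.346°.
Δλ = atan2( sin θ sin δ cos φ₁ , cos δ − sin φ₁ sin φ₂ ) = atan2(0.074889, 0.172060) = 0.410520 rad = 23.521°.
λ₂ = 36.818° + 23.521° = 60.339°.
The forward bearing on arrival equals the back-azimuth from the destination plus 180°.
Back-azimuth from P₂ (11.35°, 60.34°) to P₁ (-78.97°, 36.82°), with Δλ' = λ₁ − λ₂ = -23.52°: atan2( sin Δλ' cos φ₁ , cos φ₂ sin φ₁ − sin φ₂ cos φ₁ cos Δλ' ) = 184.38°.
Final bearing = (184.38° + 180°) mod 360° = 4.38°.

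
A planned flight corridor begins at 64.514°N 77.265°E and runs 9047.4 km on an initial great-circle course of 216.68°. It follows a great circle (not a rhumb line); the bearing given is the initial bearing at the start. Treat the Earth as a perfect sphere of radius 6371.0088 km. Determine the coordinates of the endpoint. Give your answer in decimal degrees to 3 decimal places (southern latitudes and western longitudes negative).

latitude -11.867°, longitude 40.146°

The arc subtends δ = 9047.4/6371.0088 = 1.420089 rad at the centre.
With φ₁ = 64.514° = 1.125982 rad and θ = 216.68° = 3.781779 rad:
sin φ₂ = sin φ₁ cos δ + cos φ₁ sin δ cos θ = (0.902690)(0.150137) + (0.430291)(0.988665)(-0.801984) = -0.205647
φ₂ = asin(-0.205647) = -0.207125 rad = -11.867°.
Then Δλ = atan2(-0.254119, 0.335773) = -0.647849 rad, from sin θ sin δ cos φ₁ over cos δ − sin φ₁ sin φ₂.
λ₂ = λ₁ + Δλ = 40.146°.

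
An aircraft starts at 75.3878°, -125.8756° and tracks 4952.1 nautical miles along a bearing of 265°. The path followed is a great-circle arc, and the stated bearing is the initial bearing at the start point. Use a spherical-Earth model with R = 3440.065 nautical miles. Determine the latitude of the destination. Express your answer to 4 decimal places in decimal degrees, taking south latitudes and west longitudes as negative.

δ = 4952.1/3440.065 = 1.439537 rad (82.4794°).
Start latitude φ₁ = 1.315765 rad; initial bearing θ = 4.625123 rad.
Destination latitude: φ₂ = arcsin( sin φ₁ cos δ + cos φ₁ sin δ cos θ ) = arcsin(0.104852) = 6.0186°.
Δλ = atan2( sin θ sin δ cos φ₁ , cos δ − sin φ₁ sin φ₂ ) = atan2(-0.249154, 0.029423) = -1.453250 rad = -83.2651°.
λ₂ = -125.8756° + -83.2651° = -209.1407°, normalized to (−180°, 180°] → 150.8593°.

latitude 6.0186°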